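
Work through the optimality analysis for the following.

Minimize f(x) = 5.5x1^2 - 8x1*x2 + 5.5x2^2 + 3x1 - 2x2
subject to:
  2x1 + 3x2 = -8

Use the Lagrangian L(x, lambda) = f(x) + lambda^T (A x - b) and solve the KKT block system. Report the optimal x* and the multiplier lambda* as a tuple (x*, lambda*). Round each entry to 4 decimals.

Form the Lagrangian:
  L(x, lambda) = (1/2) x^T Q x + c^T x + lambda^T (A x - b)
Stationarity (grad_x L = 0): Q x + c + A^T lambda = 0.
Primal feasibility: A x = b.

This gives the KKT block system:
  [ Q   A^T ] [ x     ]   [-c ]
  [ A    0  ] [ lambda ] = [ b ]

Solving the linear system:
  x*      = (-1.7029, -1.5314)
  lambda* = (1.7406)
  f(x*)   = 5.9393

x* = (-1.7029, -1.5314), lambda* = (1.7406)


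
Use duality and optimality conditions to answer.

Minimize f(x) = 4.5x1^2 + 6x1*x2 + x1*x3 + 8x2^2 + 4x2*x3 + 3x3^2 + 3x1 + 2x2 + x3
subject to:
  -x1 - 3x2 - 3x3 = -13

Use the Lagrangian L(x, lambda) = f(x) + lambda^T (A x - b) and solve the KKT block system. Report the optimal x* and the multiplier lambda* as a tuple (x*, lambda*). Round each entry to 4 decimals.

Form the Lagrangian:
  L(x, lambda) = (1/2) x^T Q x + c^T x + lambda^T (A x - b)
Stationarity (grad_x L = 0): Q x + c + A^T lambda = 0.
Primal feasibility: A x = b.

This gives the KKT block system:
  [ Q   A^T ] [ x     ]   [-c ]
  [ A    0  ] [ lambda ] = [ b ]

Solving the linear system:
  x*      = (-0.2142, 0.6343, 3.7704)
  lambda* = (8.6485)
  f(x*)   = 58.4136

x* = (-0.2142, 0.6343, 3.7704), lambda* = (8.6485)


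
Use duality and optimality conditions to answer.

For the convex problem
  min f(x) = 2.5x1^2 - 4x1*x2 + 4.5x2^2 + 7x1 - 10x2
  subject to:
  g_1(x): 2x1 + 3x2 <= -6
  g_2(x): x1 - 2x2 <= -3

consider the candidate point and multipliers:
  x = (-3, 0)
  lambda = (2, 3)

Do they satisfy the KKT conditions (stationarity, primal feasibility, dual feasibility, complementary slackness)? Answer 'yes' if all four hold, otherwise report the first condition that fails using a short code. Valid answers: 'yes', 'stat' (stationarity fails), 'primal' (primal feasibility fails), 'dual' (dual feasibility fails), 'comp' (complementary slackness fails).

Gradient of f: grad f(x) = Q x + c = (-8, 2)
Constraint values g_i(x) = a_i^T x - b_i:
  g_1((-3, 0)) = 0
  g_2((-3, 0)) = 0
Stationarity residual: grad f(x) + sum_i lambda_i a_i = (-1, 2)
  -> stationarity FAILS
Primal feasibility (all g_i <= 0): OK
Dual feasibility (all lambda_i >= 0): OK
Complementary slackness (lambda_i * g_i(x) = 0 for all i): OK

Verdict: the first failing condition is stationarity -> stat.

stat


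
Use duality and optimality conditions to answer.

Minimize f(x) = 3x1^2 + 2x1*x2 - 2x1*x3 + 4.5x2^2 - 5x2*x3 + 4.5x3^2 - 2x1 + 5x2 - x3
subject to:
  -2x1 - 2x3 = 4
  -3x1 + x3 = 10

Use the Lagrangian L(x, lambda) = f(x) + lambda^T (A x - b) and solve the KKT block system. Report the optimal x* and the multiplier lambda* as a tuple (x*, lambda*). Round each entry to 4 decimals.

Form the Lagrangian:
  L(x, lambda) = (1/2) x^T Q x + c^T x + lambda^T (A x - b)
Stationarity (grad_x L = 0): Q x + c + A^T lambda = 0.
Primal feasibility: A x = b.

This gives the KKT block system:
  [ Q   A^T ] [ x     ]   [-c ]
  [ A    0  ] [ lambda ] = [ b ]

Solving the linear system:
  x*      = (-3, 0.6667, 1)
  lambda* = (1.4167, -7.8333)
  f(x*)   = 40.5

x* = (-3, 0.6667, 1), lambda* = (1.4167, -7.8333)


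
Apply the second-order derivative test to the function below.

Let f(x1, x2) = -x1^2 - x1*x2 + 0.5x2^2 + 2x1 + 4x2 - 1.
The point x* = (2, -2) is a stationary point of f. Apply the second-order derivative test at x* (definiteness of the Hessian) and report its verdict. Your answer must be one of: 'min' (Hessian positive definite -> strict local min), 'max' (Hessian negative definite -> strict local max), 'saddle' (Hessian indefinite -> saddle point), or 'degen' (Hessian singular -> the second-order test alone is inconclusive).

Compute the Hessian H = grad^2 f:
  H = [[-2, -1], [-1, 1]]
Verify stationarity: grad f(x*) = H x* + g = (0, 0).
Eigenvalues of H: -2.3028, 1.3028.
Eigenvalues have mixed signs, so H is indefinite -> x* is a saddle point.

saddle


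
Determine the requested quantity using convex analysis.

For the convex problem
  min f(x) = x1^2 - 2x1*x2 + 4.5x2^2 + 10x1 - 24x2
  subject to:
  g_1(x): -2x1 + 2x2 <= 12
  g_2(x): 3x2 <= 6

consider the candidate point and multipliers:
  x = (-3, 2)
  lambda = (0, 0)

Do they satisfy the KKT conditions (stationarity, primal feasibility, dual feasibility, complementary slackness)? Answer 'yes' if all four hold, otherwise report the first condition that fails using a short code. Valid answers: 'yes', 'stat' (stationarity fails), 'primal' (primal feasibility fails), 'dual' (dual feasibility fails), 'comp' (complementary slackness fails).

Gradient of f: grad f(x) = Q x + c = (0, 0)
Constraint values g_i(x) = a_i^T x - b_i:
  g_1((-3, 2)) = -2
  g_2((-3, 2)) = 0
Stationarity residual: grad f(x) + sum_i lambda_i a_i = (0, 0)
  -> stationarity OK
Primal feasibility (all g_i <= 0): OK
Dual feasibility (all lambda_i >= 0): OK
Complementary slackness (lambda_i * g_i(x) = 0 for all i): OK

Verdict: yes, KKT holds.

yes


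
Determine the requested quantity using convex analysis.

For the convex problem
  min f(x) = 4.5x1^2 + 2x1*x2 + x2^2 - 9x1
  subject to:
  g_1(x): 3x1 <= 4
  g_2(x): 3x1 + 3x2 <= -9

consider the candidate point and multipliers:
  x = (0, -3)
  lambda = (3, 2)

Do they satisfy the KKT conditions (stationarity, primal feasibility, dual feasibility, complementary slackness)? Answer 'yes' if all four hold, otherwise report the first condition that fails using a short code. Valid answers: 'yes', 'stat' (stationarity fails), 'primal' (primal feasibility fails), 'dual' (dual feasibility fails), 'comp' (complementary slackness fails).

Gradient of f: grad f(x) = Q x + c = (-15, -6)
Constraint values g_i(x) = a_i^T x - b_i:
  g_1((0, -3)) = -4
  g_2((0, -3)) = 0
Stationarity residual: grad f(x) + sum_i lambda_i a_i = (0, 0)
  -> stationarity OK
Primal feasibility (all g_i <= 0): OK
Dual feasibility (all lambda_i >= 0): OK
Complementary slackness (lambda_i * g_i(x) = 0 for all i): FAILS

Verdict: the first failing condition is complementary_slackness -> comp.

comp


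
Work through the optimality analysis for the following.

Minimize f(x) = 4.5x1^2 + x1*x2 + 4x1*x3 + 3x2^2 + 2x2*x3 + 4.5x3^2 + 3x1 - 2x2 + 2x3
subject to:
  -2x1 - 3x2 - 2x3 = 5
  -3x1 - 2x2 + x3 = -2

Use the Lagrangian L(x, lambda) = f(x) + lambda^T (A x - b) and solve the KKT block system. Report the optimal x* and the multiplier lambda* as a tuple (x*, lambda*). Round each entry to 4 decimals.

Form the Lagrangian:
  L(x, lambda) = (1/2) x^T Q x + c^T x + lambda^T (A x - b)
Stationarity (grad_x L = 0): Q x + c + A^T lambda = 0.
Primal feasibility: A x = b.

This gives the KKT block system:
  [ Q   A^T ] [ x     ]   [-c ]
  [ A    0  ] [ lambda ] = [ b ]

Solving the linear system:
  x*      = (0.5217, -0.7391, -1.913)
  lambda* = (-5.5652, 3.4783)
  f(x*)   = 17

x* = (0.5217, -0.7391, -1.913), lambda* = (-5.5652, 3.4783)


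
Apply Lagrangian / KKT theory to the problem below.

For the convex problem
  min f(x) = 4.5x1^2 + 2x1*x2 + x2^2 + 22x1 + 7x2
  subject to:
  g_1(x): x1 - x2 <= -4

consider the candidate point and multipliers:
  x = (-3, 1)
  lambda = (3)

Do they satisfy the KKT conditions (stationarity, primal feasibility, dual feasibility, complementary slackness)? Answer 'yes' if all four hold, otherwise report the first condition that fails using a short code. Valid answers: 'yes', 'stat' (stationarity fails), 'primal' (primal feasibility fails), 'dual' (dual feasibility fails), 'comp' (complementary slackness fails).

Gradient of f: grad f(x) = Q x + c = (-3, 3)
Constraint values g_i(x) = a_i^T x - b_i:
  g_1((-3, 1)) = 0
Stationarity residual: grad f(x) + sum_i lambda_i a_i = (0, 0)
  -> stationarity OK
Primal feasibility (all g_i <= 0): OK
Dual feasibility (all lambda_i >= 0): OK
Complementary slackness (lambda_i * g_i(x) = 0 for all i): OK

Verdict: yes, KKT holds.

yes


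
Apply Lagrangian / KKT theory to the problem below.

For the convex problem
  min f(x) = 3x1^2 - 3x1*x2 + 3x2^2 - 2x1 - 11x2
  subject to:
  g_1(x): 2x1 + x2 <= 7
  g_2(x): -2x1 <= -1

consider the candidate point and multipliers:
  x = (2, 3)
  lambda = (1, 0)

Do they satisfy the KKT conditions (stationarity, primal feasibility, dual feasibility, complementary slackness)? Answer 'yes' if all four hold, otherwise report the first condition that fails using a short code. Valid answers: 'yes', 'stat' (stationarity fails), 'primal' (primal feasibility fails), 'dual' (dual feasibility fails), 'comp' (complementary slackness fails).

Gradient of f: grad f(x) = Q x + c = (1, 1)
Constraint values g_i(x) = a_i^T x - b_i:
  g_1((2, 3)) = 0
  g_2((2, 3)) = -3
Stationarity residual: grad f(x) + sum_i lambda_i a_i = (3, 2)
  -> stationarity FAILS
Primal feasibility (all g_i <= 0): OK
Dual feasibility (all lambda_i >= 0): OK
Complementary slackness (lambda_i * g_i(x) = 0 for all i): OK

Verdict: the first failing condition is stationarity -> stat.

stat


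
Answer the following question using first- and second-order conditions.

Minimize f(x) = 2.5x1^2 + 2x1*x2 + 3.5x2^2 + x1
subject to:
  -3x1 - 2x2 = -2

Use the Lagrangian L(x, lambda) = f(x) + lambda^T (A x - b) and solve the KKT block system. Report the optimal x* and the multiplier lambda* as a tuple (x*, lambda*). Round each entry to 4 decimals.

Form the Lagrangian:
  L(x, lambda) = (1/2) x^T Q x + c^T x + lambda^T (A x - b)
Stationarity (grad_x L = 0): Q x + c + A^T lambda = 0.
Primal feasibility: A x = b.

This gives the KKT block system:
  [ Q   A^T ] [ x     ]   [-c ]
  [ A    0  ] [ lambda ] = [ b ]

Solving the linear system:
  x*      = (0.5085, 0.2373)
  lambda* = (1.339)
  f(x*)   = 1.5932

x* = (0.5085, 0.2373), lambda* = (1.339)


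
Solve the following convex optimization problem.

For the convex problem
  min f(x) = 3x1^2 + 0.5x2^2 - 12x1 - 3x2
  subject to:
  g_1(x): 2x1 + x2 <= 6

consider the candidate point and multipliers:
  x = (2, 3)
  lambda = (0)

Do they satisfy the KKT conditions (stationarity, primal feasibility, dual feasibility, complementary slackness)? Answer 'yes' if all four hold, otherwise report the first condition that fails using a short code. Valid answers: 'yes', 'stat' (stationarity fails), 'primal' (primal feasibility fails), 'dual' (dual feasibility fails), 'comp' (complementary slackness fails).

Gradient of f: grad f(x) = Q x + c = (0, 0)
Constraint values g_i(x) = a_i^T x - b_i:
  g_1((2, 3)) = 1
Stationarity residual: grad f(x) + sum_i lambda_i a_i = (0, 0)
  -> stationarity OK
Primal feasibility (all g_i <= 0): FAILS
Dual feasibility (all lambda_i >= 0): OK
Complementary slackness (lambda_i * g_i(x) = 0 for all i): OK

Verdict: the first failing condition is primal_feasibility -> primal.

primal


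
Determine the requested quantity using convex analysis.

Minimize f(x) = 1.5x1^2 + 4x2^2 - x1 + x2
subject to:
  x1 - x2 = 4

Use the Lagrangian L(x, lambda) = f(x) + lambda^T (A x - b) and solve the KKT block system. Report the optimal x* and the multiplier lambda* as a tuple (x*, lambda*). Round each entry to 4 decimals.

Form the Lagrangian:
  L(x, lambda) = (1/2) x^T Q x + c^T x + lambda^T (A x - b)
Stationarity (grad_x L = 0): Q x + c + A^T lambda = 0.
Primal feasibility: A x = b.

This gives the KKT block system:
  [ Q   A^T ] [ x     ]   [-c ]
  [ A    0  ] [ lambda ] = [ b ]

Solving the linear system:
  x*      = (2.9091, -1.0909)
  lambda* = (-7.7273)
  f(x*)   = 13.4545

x* = (2.9091, -1.0909), lambda* = (-7.7273)


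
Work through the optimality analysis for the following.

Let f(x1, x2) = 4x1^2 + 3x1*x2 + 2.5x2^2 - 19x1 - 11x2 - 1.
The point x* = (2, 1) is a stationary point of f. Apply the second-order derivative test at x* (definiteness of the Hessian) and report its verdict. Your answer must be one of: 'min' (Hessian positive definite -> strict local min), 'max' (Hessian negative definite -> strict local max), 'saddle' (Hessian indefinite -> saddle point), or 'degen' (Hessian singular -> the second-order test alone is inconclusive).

Compute the Hessian H = grad^2 f:
  H = [[8, 3], [3, 5]]
Verify stationarity: grad f(x*) = H x* + g = (0, 0).
Eigenvalues of H: 3.1459, 9.8541.
Both eigenvalues > 0, so H is positive definite -> x* is a strict local min.

min


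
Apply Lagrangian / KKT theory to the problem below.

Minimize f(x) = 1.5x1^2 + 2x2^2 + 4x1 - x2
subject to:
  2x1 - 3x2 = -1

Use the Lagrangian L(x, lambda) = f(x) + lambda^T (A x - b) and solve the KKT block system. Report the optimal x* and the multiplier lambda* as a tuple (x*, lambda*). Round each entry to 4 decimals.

Form the Lagrangian:
  L(x, lambda) = (1/2) x^T Q x + c^T x + lambda^T (A x - b)
Stationarity (grad_x L = 0): Q x + c + A^T lambda = 0.
Primal feasibility: A x = b.

This gives the KKT block system:
  [ Q   A^T ] [ x     ]   [-c ]
  [ A    0  ] [ lambda ] = [ b ]

Solving the linear system:
  x*      = (-0.8837, -0.2558)
  lambda* = (-0.6744)
  f(x*)   = -1.9767

x* = (-0.8837, -0.2558), lambda* = (-0.6744)


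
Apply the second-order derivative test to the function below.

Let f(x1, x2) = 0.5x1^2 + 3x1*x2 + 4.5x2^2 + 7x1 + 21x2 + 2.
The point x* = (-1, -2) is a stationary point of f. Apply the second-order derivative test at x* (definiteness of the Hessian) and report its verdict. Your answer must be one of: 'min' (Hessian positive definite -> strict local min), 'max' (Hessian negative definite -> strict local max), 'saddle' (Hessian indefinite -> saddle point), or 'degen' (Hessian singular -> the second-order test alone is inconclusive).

Compute the Hessian H = grad^2 f:
  H = [[1, 3], [3, 9]]
Verify stationarity: grad f(x*) = H x* + g = (0, 0).
Eigenvalues of H: 0, 10.
H has a zero eigenvalue (singular; positive semidefinite but not definite), so H is neither positive definite, negative definite, nor indefinite. The second-order test alone is inconclusive -> degen.
(Indeed, f is constant along the null direction of H through x*, so x* is not a strict local extremum.)

degen


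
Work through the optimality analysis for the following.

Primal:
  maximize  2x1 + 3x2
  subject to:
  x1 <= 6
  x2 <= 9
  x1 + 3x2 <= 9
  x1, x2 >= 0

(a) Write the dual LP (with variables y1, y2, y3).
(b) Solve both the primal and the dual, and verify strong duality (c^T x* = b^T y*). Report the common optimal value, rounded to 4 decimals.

The standard primal-dual pair for 'max c^T x s.t. A x <= b, x >= 0' is:
  Dual:  min b^T y  s.t.  A^T y >= c,  y >= 0.

So the dual LP is:
  minimize  6y1 + 9y2 + 9y3
  subject to:
    y1 + y3 >= 2
    y2 + 3y3 >= 3
    y1, y2, y3 >= 0

Solving the primal: x* = (6, 1).
  primal value c^T x* = 15.
Solving the dual: y* = (1, 0, 1).
  dual value b^T y* = 15.
Strong duality: c^T x* = b^T y*. Confirmed.

15


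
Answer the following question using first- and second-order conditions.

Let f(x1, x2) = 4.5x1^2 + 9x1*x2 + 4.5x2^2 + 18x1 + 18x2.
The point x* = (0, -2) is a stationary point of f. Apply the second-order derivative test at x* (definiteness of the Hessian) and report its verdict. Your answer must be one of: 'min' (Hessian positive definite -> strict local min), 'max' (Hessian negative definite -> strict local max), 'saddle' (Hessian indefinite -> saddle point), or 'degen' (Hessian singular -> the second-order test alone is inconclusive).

Compute the Hessian H = grad^2 f:
  H = [[9, 9], [9, 9]]
Verify stationarity: grad f(x*) = H x* + g = (0, 0).
Eigenvalues of H: 0, 18.
H has a zero eigenvalue (singular; positive semidefinite but not definite), so H is neither positive definite, negative definite, nor indefinite. The second-order test alone is inconclusive -> degen.
(Indeed, f is constant along the null direction of H through x*, so x* is not a strict local extremum.)

degen


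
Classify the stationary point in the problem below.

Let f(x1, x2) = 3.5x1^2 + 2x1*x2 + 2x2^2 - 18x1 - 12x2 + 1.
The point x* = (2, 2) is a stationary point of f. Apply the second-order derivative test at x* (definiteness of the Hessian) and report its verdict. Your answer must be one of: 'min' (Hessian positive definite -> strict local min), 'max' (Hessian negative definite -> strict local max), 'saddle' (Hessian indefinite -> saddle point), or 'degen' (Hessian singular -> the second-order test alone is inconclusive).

Compute the Hessian H = grad^2 f:
  H = [[7, 2], [2, 4]]
Verify stationarity: grad f(x*) = H x* + g = (0, 0).
Eigenvalues of H: 3, 8.
Both eigenvalues > 0, so H is positive definite -> x* is a strict local min.

min


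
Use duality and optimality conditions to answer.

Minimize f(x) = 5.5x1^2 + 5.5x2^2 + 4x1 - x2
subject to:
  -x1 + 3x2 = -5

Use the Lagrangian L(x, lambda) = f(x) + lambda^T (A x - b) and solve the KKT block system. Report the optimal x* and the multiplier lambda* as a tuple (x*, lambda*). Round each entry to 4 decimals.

Form the Lagrangian:
  L(x, lambda) = (1/2) x^T Q x + c^T x + lambda^T (A x - b)
Stationarity (grad_x L = 0): Q x + c + A^T lambda = 0.
Primal feasibility: A x = b.

This gives the KKT block system:
  [ Q   A^T ] [ x     ]   [-c ]
  [ A    0  ] [ lambda ] = [ b ]

Solving the linear system:
  x*      = (0.2, -1.6)
  lambda* = (6.2)
  f(x*)   = 16.7

x* = (0.2, -1.6), lambda* = (6.2)


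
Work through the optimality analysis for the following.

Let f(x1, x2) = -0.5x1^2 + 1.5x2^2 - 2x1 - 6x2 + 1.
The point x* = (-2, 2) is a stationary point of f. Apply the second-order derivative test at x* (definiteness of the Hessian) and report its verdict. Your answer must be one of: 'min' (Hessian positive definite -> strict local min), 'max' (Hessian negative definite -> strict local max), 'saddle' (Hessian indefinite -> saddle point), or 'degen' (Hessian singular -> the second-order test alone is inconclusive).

Compute the Hessian H = grad^2 f:
  H = [[-1, 0], [0, 3]]
Verify stationarity: grad f(x*) = H x* + g = (0, 0).
Eigenvalues of H: -1, 3.
Eigenvalues have mixed signs, so H is indefinite -> x* is a saddle point.

saddle


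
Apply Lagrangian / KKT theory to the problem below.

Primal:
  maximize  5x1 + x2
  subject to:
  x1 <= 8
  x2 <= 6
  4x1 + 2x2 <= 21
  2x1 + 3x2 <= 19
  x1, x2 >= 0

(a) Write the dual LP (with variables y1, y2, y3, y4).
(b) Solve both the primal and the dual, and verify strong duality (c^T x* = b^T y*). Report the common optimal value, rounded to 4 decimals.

The standard primal-dual pair for 'max c^T x s.t. A x <= b, x >= 0' is:
  Dual:  min b^T y  s.t.  A^T y >= c,  y >= 0.

So the dual LP is:
  minimize  8y1 + 6y2 + 21y3 + 19y4
  subject to:
    y1 + 4y3 + 2y4 >= 5
    y2 + 2y3 + 3y4 >= 1
    y1, y2, y3, y4 >= 0

Solving the primal: x* = (5.25, 0).
  primal value c^T x* = 26.25.
Solving the dual: y* = (0, 0, 1.25, 0).
  dual value b^T y* = 26.25.
Strong duality: c^T x* = b^T y*. Confirmed.

26.25


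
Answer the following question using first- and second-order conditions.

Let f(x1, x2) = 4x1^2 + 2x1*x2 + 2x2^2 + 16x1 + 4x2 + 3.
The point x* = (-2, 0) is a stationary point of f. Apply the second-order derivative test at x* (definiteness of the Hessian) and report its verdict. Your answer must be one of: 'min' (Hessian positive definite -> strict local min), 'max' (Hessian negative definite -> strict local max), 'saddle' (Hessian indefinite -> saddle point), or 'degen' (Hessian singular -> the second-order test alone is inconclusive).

Compute the Hessian H = grad^2 f:
  H = [[8, 2], [2, 4]]
Verify stationarity: grad f(x*) = H x* + g = (0, 0).
Eigenvalues of H: 3.1716, 8.8284.
Both eigenvalues > 0, so H is positive definite -> x* is a strict local min.

min


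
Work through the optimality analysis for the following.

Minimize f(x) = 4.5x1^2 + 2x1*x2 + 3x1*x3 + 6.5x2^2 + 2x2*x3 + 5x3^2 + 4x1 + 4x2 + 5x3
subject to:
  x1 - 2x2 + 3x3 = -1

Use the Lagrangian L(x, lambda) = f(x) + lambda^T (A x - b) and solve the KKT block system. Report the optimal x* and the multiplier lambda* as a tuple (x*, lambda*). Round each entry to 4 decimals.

Form the Lagrangian:
  L(x, lambda) = (1/2) x^T Q x + c^T x + lambda^T (A x - b)
Stationarity (grad_x L = 0): Q x + c + A^T lambda = 0.
Primal feasibility: A x = b.

This gives the KKT block system:
  [ Q   A^T ] [ x     ]   [-c ]
  [ A    0  ] [ lambda ] = [ b ]

Solving the linear system:
  x*      = (-0.2732, -0.2059, -0.3795)
  lambda* = (0.0089)
  f(x*)   = -1.9025

x* = (-0.2732, -0.2059, -0.3795), lambda* = (0.0089)


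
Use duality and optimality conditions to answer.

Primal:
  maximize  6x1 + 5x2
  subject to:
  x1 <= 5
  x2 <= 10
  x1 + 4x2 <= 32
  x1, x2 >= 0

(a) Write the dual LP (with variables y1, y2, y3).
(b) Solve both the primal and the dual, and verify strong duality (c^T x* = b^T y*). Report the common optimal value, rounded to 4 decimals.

The standard primal-dual pair for 'max c^T x s.t. A x <= b, x >= 0' is:
  Dual:  min b^T y  s.t.  A^T y >= c,  y >= 0.

So the dual LP is:
  minimize  5y1 + 10y2 + 32y3
  subject to:
    y1 + y3 >= 6
    y2 + 4y3 >= 5
    y1, y2, y3 >= 0

Solving the primal: x* = (5, 6.75).
  primal value c^T x* = 63.75.
Solving the dual: y* = (4.75, 0, 1.25).
  dual value b^T y* = 63.75.
Strong duality: c^T x* = b^T y*. Confirmed.

63.75


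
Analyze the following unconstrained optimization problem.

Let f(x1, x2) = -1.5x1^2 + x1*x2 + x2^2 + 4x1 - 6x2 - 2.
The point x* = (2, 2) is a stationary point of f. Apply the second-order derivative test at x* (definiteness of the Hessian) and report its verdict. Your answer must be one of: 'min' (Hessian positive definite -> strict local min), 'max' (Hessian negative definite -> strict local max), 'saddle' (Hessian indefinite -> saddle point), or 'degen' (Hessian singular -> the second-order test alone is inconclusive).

Compute the Hessian H = grad^2 f:
  H = [[-3, 1], [1, 2]]
Verify stationarity: grad f(x*) = H x* + g = (0, 0).
Eigenvalues of H: -3.1926, 2.1926.
Eigenvalues have mixed signs, so H is indefinite -> x* is a saddle point.

saddle


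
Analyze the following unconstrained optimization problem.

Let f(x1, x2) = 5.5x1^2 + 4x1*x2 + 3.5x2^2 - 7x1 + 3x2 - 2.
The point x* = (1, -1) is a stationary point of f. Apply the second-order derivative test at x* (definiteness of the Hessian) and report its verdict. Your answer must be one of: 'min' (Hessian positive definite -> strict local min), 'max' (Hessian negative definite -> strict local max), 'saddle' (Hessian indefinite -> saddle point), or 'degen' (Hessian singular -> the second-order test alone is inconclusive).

Compute the Hessian H = grad^2 f:
  H = [[11, 4], [4, 7]]
Verify stationarity: grad f(x*) = H x* + g = (0, 0).
Eigenvalues of H: 4.5279, 13.4721.
Both eigenvalues > 0, so H is positive definite -> x* is a strict local min.

min


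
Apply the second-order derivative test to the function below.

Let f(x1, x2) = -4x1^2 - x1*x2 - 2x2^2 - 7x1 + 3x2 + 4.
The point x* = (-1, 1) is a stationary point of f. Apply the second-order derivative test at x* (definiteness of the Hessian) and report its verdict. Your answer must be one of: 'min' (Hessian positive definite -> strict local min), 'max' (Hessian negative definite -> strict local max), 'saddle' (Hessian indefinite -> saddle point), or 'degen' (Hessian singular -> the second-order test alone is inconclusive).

Compute the Hessian H = grad^2 f:
  H = [[-8, -1], [-1, -4]]
Verify stationarity: grad f(x*) = H x* + g = (0, 0).
Eigenvalues of H: -8.2361, -3.7639.
Both eigenvalues < 0, so H is negative definite -> x* is a strict local max.

max


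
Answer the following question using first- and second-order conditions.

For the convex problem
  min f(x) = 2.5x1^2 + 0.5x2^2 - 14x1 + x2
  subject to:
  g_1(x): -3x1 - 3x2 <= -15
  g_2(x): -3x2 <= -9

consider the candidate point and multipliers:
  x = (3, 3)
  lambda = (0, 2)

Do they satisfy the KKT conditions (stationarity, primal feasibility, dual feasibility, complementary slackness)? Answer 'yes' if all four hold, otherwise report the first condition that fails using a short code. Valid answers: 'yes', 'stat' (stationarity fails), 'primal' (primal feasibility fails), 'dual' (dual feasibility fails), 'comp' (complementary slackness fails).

Gradient of f: grad f(x) = Q x + c = (1, 4)
Constraint values g_i(x) = a_i^T x - b_i:
  g_1((3, 3)) = -3
  g_2((3, 3)) = 0
Stationarity residual: grad f(x) + sum_i lambda_i a_i = (1, -2)
  -> stationarity FAILS
Primal feasibility (all g_i <= 0): OK
Dual feasibility (all lambda_i >= 0): OK
Complementary slackness (lambda_i * g_i(x) = 0 for all i): OK

Verdict: the first failing condition is stationarity -> stat.

stat


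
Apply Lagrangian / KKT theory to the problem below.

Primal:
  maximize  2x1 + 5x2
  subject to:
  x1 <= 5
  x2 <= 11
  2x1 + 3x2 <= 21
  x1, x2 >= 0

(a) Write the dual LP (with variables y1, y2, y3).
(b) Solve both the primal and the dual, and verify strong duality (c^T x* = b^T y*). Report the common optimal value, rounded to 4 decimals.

The standard primal-dual pair for 'max c^T x s.t. A x <= b, x >= 0' is:
  Dual:  min b^T y  s.t.  A^T y >= c,  y >= 0.

So the dual LP is:
  minimize  5y1 + 11y2 + 21y3
  subject to:
    y1 + 2y3 >= 2
    y2 + 3y3 >= 5
    y1, y2, y3 >= 0

Solving the primal: x* = (0, 7).
  primal value c^T x* = 35.
Solving the dual: y* = (0, 0, 1.6667).
  dual value b^T y* = 35.
Strong duality: c^T x* = b^T y*. Confirmed.

35


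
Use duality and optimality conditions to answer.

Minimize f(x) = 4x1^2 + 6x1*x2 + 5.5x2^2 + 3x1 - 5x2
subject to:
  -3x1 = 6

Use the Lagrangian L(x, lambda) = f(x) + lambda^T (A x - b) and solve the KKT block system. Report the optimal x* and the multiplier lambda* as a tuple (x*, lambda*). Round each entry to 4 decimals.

Form the Lagrangian:
  L(x, lambda) = (1/2) x^T Q x + c^T x + lambda^T (A x - b)
Stationarity (grad_x L = 0): Q x + c + A^T lambda = 0.
Primal feasibility: A x = b.

This gives the KKT block system:
  [ Q   A^T ] [ x     ]   [-c ]
  [ A    0  ] [ lambda ] = [ b ]

Solving the linear system:
  x*      = (-2, 1.5455)
  lambda* = (-1.2424)
  f(x*)   = -3.1364

x* = (-2, 1.5455), lambda* = (-1.2424)


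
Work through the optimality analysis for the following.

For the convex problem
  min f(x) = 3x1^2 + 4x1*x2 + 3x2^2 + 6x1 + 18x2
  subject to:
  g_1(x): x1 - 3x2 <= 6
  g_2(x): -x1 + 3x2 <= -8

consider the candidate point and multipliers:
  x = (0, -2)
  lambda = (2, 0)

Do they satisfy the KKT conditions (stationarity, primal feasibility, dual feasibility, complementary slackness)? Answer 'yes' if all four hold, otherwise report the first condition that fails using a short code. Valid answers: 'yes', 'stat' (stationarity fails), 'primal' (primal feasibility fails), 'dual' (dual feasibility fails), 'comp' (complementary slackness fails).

Gradient of f: grad f(x) = Q x + c = (-2, 6)
Constraint values g_i(x) = a_i^T x - b_i:
  g_1((0, -2)) = 0
  g_2((0, -2)) = 2
Stationarity residual: grad f(x) + sum_i lambda_i a_i = (0, 0)
  -> stationarity OK
Primal feasibility (all g_i <= 0): FAILS
Dual feasibility (all lambda_i >= 0): OK
Complementary slackness (lambda_i * g_i(x) = 0 for all i): OK

Verdict: the first failing condition is primal_feasibility -> primal.

primal


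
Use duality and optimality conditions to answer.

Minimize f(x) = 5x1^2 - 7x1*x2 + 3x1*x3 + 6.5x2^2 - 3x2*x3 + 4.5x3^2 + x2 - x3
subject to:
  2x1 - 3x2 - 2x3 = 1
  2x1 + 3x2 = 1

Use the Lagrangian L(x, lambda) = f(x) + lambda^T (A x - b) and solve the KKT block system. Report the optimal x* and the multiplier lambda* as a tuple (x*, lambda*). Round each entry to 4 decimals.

Form the Lagrangian:
  L(x, lambda) = (1/2) x^T Q x + c^T x + lambda^T (A x - b)
Stationarity (grad_x L = 0): Q x + c + A^T lambda = 0.
Primal feasibility: A x = b.

This gives the KKT block system:
  [ Q   A^T ] [ x     ]   [-c ]
  [ A    0  ] [ lambda ] = [ b ]

Solving the linear system:
  x*      = (0.4055, 0.063, -0.189)
  lambda* = (-0.837, -0.6863)
  f(x*)   = 0.8877

x* = (0.4055, 0.063, -0.189), lambda* = (-0.837, -0.6863)


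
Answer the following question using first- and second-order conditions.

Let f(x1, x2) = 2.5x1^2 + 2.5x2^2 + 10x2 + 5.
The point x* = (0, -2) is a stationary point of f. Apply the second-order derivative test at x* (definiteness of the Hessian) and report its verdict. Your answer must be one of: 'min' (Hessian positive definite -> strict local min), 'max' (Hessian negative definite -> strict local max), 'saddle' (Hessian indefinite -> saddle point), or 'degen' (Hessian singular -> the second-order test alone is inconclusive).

Compute the Hessian H = grad^2 f:
  H = [[5, 0], [0, 5]]
Verify stationarity: grad f(x*) = H x* + g = (0, 0).
Eigenvalues of H: 5, 5.
Both eigenvalues > 0, so H is positive definite -> x* is a strict local min.

min


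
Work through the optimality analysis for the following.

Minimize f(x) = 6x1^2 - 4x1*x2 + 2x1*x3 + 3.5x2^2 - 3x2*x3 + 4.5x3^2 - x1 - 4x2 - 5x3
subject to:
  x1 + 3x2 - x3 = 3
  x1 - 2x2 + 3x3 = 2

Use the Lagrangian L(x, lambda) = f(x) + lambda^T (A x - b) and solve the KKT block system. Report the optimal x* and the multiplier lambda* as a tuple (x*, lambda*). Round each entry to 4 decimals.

Form the Lagrangian:
  L(x, lambda) = (1/2) x^T Q x + c^T x + lambda^T (A x - b)
Stationarity (grad_x L = 0): Q x + c + A^T lambda = 0.
Primal feasibility: A x = b.

This gives the KKT block system:
  [ Q   A^T ] [ x     ]   [-c ]
  [ A    0  ] [ lambda ] = [ b ]

Solving the linear system:
  x*      = (0.4961, 1.288, 1.36)
  lambda* = (-0.7987, -1.7222)
  f(x*)   = -3.3037

x* = (0.4961, 1.288, 1.36), lambda* = (-0.7987, -1.7222)


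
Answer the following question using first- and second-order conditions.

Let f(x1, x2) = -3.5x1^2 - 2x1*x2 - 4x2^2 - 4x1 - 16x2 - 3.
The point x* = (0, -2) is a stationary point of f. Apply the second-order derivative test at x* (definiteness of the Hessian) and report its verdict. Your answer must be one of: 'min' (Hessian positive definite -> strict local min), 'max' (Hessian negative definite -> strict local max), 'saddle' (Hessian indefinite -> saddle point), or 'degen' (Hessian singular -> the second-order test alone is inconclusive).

Compute the Hessian H = grad^2 f:
  H = [[-7, -2], [-2, -8]]
Verify stationarity: grad f(x*) = H x* + g = (0, 0).
Eigenvalues of H: -9.5616, -5.4384.
Both eigenvalues < 0, so H is negative definite -> x* is a strict local max.

max


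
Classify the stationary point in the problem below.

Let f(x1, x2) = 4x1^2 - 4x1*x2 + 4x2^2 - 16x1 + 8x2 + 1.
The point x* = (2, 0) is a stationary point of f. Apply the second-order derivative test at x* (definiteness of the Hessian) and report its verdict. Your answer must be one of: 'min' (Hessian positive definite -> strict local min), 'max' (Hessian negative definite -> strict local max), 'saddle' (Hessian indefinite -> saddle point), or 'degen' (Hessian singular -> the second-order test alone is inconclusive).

Compute the Hessian H = grad^2 f:
  H = [[8, -4], [-4, 8]]
Verify stationarity: grad f(x*) = H x* + g = (0, 0).
Eigenvalues of H: 4, 12.
Both eigenvalues > 0, so H is positive definite -> x* is a strict local min.

min


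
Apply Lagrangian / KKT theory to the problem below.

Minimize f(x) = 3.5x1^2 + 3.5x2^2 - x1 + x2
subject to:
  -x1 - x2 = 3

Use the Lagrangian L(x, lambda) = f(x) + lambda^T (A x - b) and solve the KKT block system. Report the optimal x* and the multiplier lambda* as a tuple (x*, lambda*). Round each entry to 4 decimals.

Form the Lagrangian:
  L(x, lambda) = (1/2) x^T Q x + c^T x + lambda^T (A x - b)
Stationarity (grad_x L = 0): Q x + c + A^T lambda = 0.
Primal feasibility: A x = b.

This gives the KKT block system:
  [ Q   A^T ] [ x     ]   [-c ]
  [ A    0  ] [ lambda ] = [ b ]

Solving the linear system:
  x*      = (-1.3571, -1.6429)
  lambda* = (-10.5)
  f(x*)   = 15.6071

x* = (-1.3571, -1.6429), lambda* = (-10.5)


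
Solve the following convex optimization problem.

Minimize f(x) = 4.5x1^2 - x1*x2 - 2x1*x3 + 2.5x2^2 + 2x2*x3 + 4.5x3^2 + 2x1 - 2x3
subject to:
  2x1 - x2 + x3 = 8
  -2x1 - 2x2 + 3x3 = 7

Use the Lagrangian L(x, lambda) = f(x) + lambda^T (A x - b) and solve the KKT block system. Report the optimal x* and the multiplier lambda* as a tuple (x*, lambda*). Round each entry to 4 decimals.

Form the Lagrangian:
  L(x, lambda) = (1/2) x^T Q x + c^T x + lambda^T (A x - b)
Stationarity (grad_x L = 0): Q x + c + A^T lambda = 0.
Primal feasibility: A x = b.

This gives the KKT block system:
  [ Q   A^T ] [ x     ]   [-c ]
  [ A    0  ] [ lambda ] = [ b ]

Solving the linear system:
  x*      = (1.8497, -2.2025, 2.0981)
  lambda* = (-8.4398, -0.113)
  f(x*)   = 33.9062

x* = (1.8497, -2.2025, 2.0981), lambda* = (-8.4398, -0.113)


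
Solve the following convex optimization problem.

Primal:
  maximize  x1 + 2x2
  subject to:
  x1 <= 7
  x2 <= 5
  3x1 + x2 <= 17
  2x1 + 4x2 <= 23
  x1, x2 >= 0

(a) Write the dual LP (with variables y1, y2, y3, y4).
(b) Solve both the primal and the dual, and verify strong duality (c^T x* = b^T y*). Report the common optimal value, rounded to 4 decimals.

The standard primal-dual pair for 'max c^T x s.t. A x <= b, x >= 0' is:
  Dual:  min b^T y  s.t.  A^T y >= c,  y >= 0.

So the dual LP is:
  minimize  7y1 + 5y2 + 17y3 + 23y4
  subject to:
    y1 + 3y3 + 2y4 >= 1
    y2 + y3 + 4y4 >= 2
    y1, y2, y3, y4 >= 0

Solving the primal: x* = (4.5, 3.5).
  primal value c^T x* = 11.5.
Solving the dual: y* = (0, 0, 0, 0.5).
  dual value b^T y* = 11.5.
Strong duality: c^T x* = b^T y*. Confirmed.

11.5


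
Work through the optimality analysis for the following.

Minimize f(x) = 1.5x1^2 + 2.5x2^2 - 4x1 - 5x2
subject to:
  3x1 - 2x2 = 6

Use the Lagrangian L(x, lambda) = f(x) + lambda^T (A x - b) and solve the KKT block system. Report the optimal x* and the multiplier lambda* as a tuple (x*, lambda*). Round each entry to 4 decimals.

Form the Lagrangian:
  L(x, lambda) = (1/2) x^T Q x + c^T x + lambda^T (A x - b)
Stationarity (grad_x L = 0): Q x + c + A^T lambda = 0.
Primal feasibility: A x = b.

This gives the KKT block system:
  [ Q   A^T ] [ x     ]   [-c ]
  [ A    0  ] [ lambda ] = [ b ]

Solving the linear system:
  x*      = (2.386, 0.5789)
  lambda* = (-1.0526)
  f(x*)   = -3.0614

x* = (2.386, 0.5789), lambda* = (-1.0526)


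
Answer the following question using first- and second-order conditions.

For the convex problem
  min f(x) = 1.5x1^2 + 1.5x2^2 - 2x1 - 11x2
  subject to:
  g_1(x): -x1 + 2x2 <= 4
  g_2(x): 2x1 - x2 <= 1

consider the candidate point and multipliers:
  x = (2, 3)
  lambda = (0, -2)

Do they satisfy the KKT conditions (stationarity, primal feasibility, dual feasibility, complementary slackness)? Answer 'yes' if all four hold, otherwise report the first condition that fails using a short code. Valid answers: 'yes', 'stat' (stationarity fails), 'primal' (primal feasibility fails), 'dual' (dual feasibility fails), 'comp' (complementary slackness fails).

Gradient of f: grad f(x) = Q x + c = (4, -2)
Constraint values g_i(x) = a_i^T x - b_i:
  g_1((2, 3)) = 0
  g_2((2, 3)) = 0
Stationarity residual: grad f(x) + sum_i lambda_i a_i = (0, 0)
  -> stationarity OK
Primal feasibility (all g_i <= 0): OK
Dual feasibility (all lambda_i >= 0): FAILS
Complementary slackness (lambda_i * g_i(x) = 0 for all i): OK

Verdict: the first failing condition is dual_feasibility -> dual.

dual


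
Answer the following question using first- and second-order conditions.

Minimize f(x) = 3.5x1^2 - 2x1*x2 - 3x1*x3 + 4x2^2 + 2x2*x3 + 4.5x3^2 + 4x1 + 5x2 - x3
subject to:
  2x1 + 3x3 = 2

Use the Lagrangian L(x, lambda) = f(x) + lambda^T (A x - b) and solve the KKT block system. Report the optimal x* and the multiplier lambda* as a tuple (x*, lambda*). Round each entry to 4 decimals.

Form the Lagrangian:
  L(x, lambda) = (1/2) x^T Q x + c^T x + lambda^T (A x - b)
Stationarity (grad_x L = 0): Q x + c + A^T lambda = 0.
Primal feasibility: A x = b.

This gives the KKT block system:
  [ Q   A^T ] [ x     ]   [-c ]
  [ A    0  ] [ lambda ] = [ b ]

Solving the linear system:
  x*      = (-0.0959, -0.8316, 0.7306)
  lambda* = (-1.4)
  f(x*)   = -1.2362

x* = (-0.0959, -0.8316, 0.7306), lambda* = (-1.4)


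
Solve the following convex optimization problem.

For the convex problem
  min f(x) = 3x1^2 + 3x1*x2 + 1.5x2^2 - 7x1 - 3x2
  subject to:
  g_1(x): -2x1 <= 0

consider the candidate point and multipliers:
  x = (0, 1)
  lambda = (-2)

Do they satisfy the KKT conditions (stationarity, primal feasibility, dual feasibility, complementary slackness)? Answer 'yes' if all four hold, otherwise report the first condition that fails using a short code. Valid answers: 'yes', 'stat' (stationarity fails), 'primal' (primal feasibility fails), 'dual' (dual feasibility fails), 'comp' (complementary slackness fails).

Gradient of f: grad f(x) = Q x + c = (-4, 0)
Constraint values g_i(x) = a_i^T x - b_i:
  g_1((0, 1)) = 0
Stationarity residual: grad f(x) + sum_i lambda_i a_i = (0, 0)
  -> stationarity OK
Primal feasibility (all g_i <= 0): OK
Dual feasibility (all lambda_i >= 0): FAILS
Complementary slackness (lambda_i * g_i(x) = 0 for all i): OK

Verdict: the first failing condition is dual_feasibility -> dual.

dual


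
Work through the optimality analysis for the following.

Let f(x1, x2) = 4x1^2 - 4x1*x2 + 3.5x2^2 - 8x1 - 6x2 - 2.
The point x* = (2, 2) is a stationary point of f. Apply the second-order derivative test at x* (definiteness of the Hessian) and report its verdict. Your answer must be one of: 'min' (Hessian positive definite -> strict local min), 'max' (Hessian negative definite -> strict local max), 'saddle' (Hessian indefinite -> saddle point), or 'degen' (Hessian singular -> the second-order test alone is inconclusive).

Compute the Hessian H = grad^2 f:
  H = [[8, -4], [-4, 7]]
Verify stationarity: grad f(x*) = H x* + g = (0, 0).
Eigenvalues of H: 3.4689, 11.5311.
Both eigenvalues > 0, so H is positive definite -> x* is a strict local min.

min


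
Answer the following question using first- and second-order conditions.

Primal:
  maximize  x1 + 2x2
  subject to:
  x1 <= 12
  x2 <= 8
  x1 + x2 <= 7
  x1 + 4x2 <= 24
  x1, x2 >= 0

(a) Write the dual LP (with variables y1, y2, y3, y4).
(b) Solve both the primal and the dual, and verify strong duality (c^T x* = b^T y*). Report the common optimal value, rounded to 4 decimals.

The standard primal-dual pair for 'max c^T x s.t. A x <= b, x >= 0' is:
  Dual:  min b^T y  s.t.  A^T y >= c,  y >= 0.

So the dual LP is:
  minimize  12y1 + 8y2 + 7y3 + 24y4
  subject to:
    y1 + y3 + y4 >= 1
    y2 + y3 + 4y4 >= 2
    y1, y2, y3, y4 >= 0

Solving the primal: x* = (1.3333, 5.6667).
  primal value c^T x* = 12.6667.
Solving the dual: y* = (0, 0, 0.6667, 0.3333).
  dual value b^T y* = 12.6667.
Strong duality: c^T x* = b^T y*. Confirmed.

12.6667


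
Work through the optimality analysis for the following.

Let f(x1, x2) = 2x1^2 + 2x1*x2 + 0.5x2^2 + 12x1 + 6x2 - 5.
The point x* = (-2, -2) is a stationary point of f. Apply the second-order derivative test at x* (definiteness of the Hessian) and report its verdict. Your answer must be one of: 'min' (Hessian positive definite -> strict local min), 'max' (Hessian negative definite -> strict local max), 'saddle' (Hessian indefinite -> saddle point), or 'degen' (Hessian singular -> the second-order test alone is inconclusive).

Compute the Hessian H = grad^2 f:
  H = [[4, 2], [2, 1]]
Verify stationarity: grad f(x*) = H x* + g = (0, 0).
Eigenvalues of H: 0, 5.
H has a zero eigenvalue (singular; positive semidefinite but not definite), so H is neither positive definite, negative definite, nor indefinite. The second-order test alone is inconclusive -> degen.
(Indeed, f is constant along the null direction of H through x*, so x* is not a strict local extremum.)

degen


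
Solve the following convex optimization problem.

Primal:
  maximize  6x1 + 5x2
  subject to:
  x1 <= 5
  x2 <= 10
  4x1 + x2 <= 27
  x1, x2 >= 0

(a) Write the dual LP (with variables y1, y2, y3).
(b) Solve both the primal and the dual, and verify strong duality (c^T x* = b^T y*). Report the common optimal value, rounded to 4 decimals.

The standard primal-dual pair for 'max c^T x s.t. A x <= b, x >= 0' is:
  Dual:  min b^T y  s.t.  A^T y >= c,  y >= 0.

So the dual LP is:
  minimize  5y1 + 10y2 + 27y3
  subject to:
    y1 + 4y3 >= 6
    y2 + y3 >= 5
    y1, y2, y3 >= 0

Solving the primal: x* = (4.25, 10).
  primal value c^T x* = 75.5.
Solving the dual: y* = (0, 3.5, 1.5).
  dual value b^T y* = 75.5.
Strong duality: c^T x* = b^T y*. Confirmed.

75.5
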